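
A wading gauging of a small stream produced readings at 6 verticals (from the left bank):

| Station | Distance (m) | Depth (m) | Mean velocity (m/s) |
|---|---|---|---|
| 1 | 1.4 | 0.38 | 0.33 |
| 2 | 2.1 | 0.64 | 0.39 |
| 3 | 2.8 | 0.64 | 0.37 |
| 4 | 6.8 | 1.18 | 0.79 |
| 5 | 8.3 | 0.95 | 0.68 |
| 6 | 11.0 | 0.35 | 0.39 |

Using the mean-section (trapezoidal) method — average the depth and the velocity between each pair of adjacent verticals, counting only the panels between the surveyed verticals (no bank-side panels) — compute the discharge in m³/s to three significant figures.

4.52 m³/s

Panel 1-2: Δb = 0.7 m, d̄ = (0.38+0.64)/2 = 0.51, v̄ = (0.33+0.39)/2 = 0.36 → q = 0.7×0.51×0.36 = 0.1285 m³/s
Panel 2-3: Δb = 0.7 m, d̄ = (0.64+0.64)/2 = 0.64, v̄ = (0.39+0.37)/2 = 0.38 → q = 0.7×0.64×0.38 = 0.1702 m³/s
Panel 3-4: Δb = 4 m, d̄ = (0.64+1.18)/2 = 0.91, v̄ = (0.37+0.79)/2 = 0.58 → q = 4×0.91×0.58 = 2.111 m³/s
Panel 4-5: Δb = 1.5 m, d̄ = (1.18+0.95)/2 = 1.065, v̄ = (0.79+0.68)/2 = 0.735 → q = 1.5×1.065×0.735 = 1.174 m³/s
Panel 5-6: Δb = 2.7 m, d̄ = (0.95+0.35)/2 = 0.65, v̄ = (0.68+0.39)/2 = 0.535 → q = 2.7×0.65×0.535 = 0.9389 m³/s
Q = Σ q = 4.523 m³/s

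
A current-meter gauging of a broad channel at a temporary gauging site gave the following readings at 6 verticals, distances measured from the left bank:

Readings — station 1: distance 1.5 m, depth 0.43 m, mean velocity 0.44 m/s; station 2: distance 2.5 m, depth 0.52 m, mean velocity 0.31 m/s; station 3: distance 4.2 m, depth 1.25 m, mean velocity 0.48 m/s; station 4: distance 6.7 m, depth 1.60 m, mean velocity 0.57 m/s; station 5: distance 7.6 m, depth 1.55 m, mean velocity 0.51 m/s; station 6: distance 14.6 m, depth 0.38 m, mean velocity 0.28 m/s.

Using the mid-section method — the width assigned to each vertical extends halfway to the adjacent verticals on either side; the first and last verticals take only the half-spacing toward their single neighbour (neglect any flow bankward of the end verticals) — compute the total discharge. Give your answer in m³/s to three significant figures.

w_1 = (2.5 − 1.5)/2 = 0.5 m; q_1 = 0.44 × 0.43 × 0.5 = 0.09460 m³/s
w_2 = (4.2 − 1.5)/2 = 1.35 m; q_2 = 0.31 × 0.52 × 1.35 = 0.2176 m³/s
w_3 = (6.7 − 2.5)/2 = 2.1 m; q_3 = 0.48 × 1.25 × 2.1 = 1.260 m³/s
w_4 = (7.6 − 4.2)/2 = 1.7 m; q_4 = 0.57 × 1.60 × 1.7 = 1.550 m³/s
w_5 = (14.6 − 6.7)/2 = 3.95 m; q_5 = 0.51 × 1.55 × 3.95 = 3.122 m³/s
w_6 = (14.6 − 7.6)/2 = 3.5 m; q_6 = 0.28 × 0.38 × 3.5 = 0.3724 m³/s
Q = Σ qᵢ = 6.617 m³/s

6.62 m³/s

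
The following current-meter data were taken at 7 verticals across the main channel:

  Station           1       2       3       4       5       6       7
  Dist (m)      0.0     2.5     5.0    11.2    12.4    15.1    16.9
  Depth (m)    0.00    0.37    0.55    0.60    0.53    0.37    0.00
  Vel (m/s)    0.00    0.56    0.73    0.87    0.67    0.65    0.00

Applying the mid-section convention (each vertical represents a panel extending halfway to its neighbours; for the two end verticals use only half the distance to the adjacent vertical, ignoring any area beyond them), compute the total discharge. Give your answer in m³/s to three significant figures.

w_2 = (5.0 − 0.0)/2 = 2.5 m; q_2 = 0.56 × 0.37 × 2.5 = 0.5180 m³/s
w_3 = (11.2 − 2.5)/2 = 4.35 m; q_3 = 0.73 × 0.55 × 4.35 = 1.747 m³/s
w_4 = (12.4 − 5.0)/2 = 3.7 m; q_4 = 0.87 × 0.60 × 3.7 = 1.931 m³/s
w_5 = (15.1 − 11.2)/2 = 1.95 m; q_5 = 0.67 × 0.53 × 1.95 = 0.6924 m³/s
w_6 = (16.9 − 12.4)/2 = 2.25 m; q_6 = 0.65 × 0.37 × 2.25 = 0.5411 m³/s
Stations 1, 7 contribute zero (depth or velocity is 0).
Q = Σ qᵢ = 5.429 m³/s

5.43 m³/s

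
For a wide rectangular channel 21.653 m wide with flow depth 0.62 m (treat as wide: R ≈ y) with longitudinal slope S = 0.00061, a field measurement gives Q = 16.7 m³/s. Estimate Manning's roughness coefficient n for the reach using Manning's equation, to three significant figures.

0.0144

A = b·y = 21.653 × 0.62 = 13.42 m²
Wide channel: R ≈ y = 0.62 m
n = (1/Q)·A·R^(2/3)·S^(1/2) = (1/16.7) × 13.42 × 0.7271 × 0.02470 = 0.01444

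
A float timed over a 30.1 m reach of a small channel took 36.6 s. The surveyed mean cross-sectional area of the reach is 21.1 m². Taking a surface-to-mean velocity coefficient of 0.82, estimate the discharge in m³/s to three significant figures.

v_surface = L / t̄ = 30.1 / 36.6 = 0.8224 m/s
v_mean = 0.82 × 0.8224 = 0.6744 m/s
Q = A × v_mean = 21.1 × 0.6744 = 14.23 m³/s

14.2 m³/s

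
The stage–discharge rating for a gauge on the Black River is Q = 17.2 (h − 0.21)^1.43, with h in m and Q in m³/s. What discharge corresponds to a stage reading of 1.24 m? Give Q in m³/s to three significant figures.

17.9 m³/s

Q = 17.2 × (1.24 − 0.21)^1.43 = 17.2 × 1.03^1.43 = 17.94 m³/s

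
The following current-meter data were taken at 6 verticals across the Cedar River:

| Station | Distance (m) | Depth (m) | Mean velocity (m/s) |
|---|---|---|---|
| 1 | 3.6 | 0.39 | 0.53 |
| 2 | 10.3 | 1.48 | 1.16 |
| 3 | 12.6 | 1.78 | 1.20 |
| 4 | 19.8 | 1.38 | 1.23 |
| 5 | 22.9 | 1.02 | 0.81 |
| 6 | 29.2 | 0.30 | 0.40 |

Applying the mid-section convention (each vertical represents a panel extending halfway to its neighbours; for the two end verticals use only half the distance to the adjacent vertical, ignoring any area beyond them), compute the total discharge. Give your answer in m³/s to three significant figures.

w_1 = (10.3 − 3.6)/2 = 3.35 m; q_1 = 0.53 × 0.39 × 3.35 = 0.6924 m³/s
w_2 = (12.6 − 3.6)/2 = 4.5 m; q_2 = 1.16 × 1.48 × 4.5 = 7.726 m³/s
w_3 = (19.8 − 10.3)/2 = 4.75 m; q_3 = 1.20 × 1.78 × 4.75 = 10.15 m³/s
w_4 = (22.9 − 12.6)/2 = 5.15 m; q_4 = 1.23 × 1.38 × 5.15 = 8.742 m³/s
w_5 = (29.2 − 19.8)/2 = 4.7 m; q_5 = 0.81 × 1.02 × 4.7 = 3.883 m³/s
w_6 = (29.2 − 22.9)/2 = 3.15 m; q_6 = 0.40 × 0.30 × 3.15 = 0.3780 m³/s
Q = Σ qᵢ = 31.57 m³/s

31.6 m³/s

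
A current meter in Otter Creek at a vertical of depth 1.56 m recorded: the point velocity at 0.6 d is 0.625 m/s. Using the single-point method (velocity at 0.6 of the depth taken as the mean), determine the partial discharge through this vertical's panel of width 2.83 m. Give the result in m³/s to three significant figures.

2.76 m³/s

v̄ = v₀.₆ = 0.625 m/s
q = v̄ × d × w = 0.6250 × 1.56 × 2.83 = 2.759 m³/s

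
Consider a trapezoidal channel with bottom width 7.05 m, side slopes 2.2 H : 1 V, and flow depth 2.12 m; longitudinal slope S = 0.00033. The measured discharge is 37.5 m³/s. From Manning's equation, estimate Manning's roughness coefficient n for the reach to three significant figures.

A = (b + z·y)·y = (7.05 + 2.2×2.12)×2.12 = 24.83 m²
P = b + 2y√(1+z²) = 7.05 + 2×2.12×√(1+2.2²) = 17.30 m
R = A/P = 24.83/17.30 = 1.436 m
n = (1/Q)·A·R^(2/3)·S^(1/2) = (1/37.5) × 24.83 × 1.273 × 0.01817 = 0.01531

0.0153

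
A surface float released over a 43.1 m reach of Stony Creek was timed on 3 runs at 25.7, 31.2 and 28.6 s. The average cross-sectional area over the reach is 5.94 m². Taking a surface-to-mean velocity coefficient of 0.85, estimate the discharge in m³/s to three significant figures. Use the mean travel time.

7.64 m³/s

t̄ = (25.7 + 31.2 + 28.6) / 3 = 28.5 s
v_surface = L / t̄ = 43.1 / 28.5 = 1.512 m/s
v_mean = 0.85 × 1.512 = 1.285 m/s
Q = A × v_mean = 5.94 × 1.285 = 7.636 m³/s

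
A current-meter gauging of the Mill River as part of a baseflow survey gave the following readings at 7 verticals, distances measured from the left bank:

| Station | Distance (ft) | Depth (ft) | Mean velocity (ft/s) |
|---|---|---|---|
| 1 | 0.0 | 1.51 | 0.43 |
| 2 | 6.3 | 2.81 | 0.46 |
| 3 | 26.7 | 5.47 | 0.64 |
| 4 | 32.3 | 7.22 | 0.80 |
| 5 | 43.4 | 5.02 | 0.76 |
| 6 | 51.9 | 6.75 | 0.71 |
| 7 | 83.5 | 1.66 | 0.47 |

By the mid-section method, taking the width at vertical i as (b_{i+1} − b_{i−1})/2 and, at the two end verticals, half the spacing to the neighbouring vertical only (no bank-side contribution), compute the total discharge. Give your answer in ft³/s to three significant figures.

w_1 = (6.3 − 0.0)/2 = 3.15 ft; q_1 = 0.43 × 1.51 × 3.15 = 2.045 ft³/s
w_2 = (26.7 − 0.0)/2 = 13.35 ft; q_2 = 0.46 × 2.81 × 13.35 = 17.26 ft³/s
w_3 = (32.3 − 6.3)/2 = 13 ft; q_3 = 0.64 × 5.47 × 13 = 45.51 ft³/s
w_4 = (43.4 − 26.7)/2 = 8.35 ft; q_4 = 0.80 × 7.22 × 8.35 = 48.23 ft³/s
w_5 = (51.9 − 32.3)/2 = 9.8 ft; q_5 = 0.76 × 5.02 × 9.8 = 37.39 ft³/s
w_6 = (83.5 − 43.4)/2 = 20.05 ft; q_6 = 0.71 × 6.75 × 20.05 = 96.09 ft³/s
w_7 = (83.5 − 51.9)/2 = 15.8 ft; q_7 = 0.47 × 1.66 × 15.8 = 12.33 ft³/s
Q = Σ qᵢ = 258.8 ft³/s

259 ft³/s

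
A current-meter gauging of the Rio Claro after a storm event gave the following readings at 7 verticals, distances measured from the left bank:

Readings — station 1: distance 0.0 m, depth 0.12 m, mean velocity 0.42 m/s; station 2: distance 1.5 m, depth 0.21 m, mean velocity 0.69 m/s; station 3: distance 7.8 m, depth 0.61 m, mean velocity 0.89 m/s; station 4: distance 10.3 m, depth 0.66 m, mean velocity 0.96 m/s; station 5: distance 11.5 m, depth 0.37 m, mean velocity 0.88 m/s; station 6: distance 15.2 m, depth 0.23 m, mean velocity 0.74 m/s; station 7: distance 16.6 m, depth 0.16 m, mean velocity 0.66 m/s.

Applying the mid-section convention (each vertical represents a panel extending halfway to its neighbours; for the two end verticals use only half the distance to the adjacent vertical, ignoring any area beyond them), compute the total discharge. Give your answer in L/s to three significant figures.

w_1 = (1.5 − 0.0)/2 = 0.75 m; q_1 = 0.42 × 0.12 × 0.75 = 0.03780 m³/s
w_2 = (7.8 − 0.0)/2 = 3.9 m; q_2 = 0.69 × 0.21 × 3.9 = 0.5651 m³/s
w_3 = (10.3 − 1.5)/2 = 4.4 m; q_3 = 0.89 × 0.61 × 4.4 = 2.389 m³/s
w_4 = (11.5 − 7.8)/2 = 1.85 m; q_4 = 0.96 × 0.66 × 1.85 = 1.172 m³/s
w_5 = (15.2 − 10.3)/2 = 2.45 m; q_5 = 0.88 × 0.37 × 2.45 = 0.7977 m³/s
w_6 = (16.6 − 11.5)/2 = 2.55 m; q_6 = 0.74 × 0.23 × 2.55 = 0.4340 m³/s
w_7 = (16.6 − 15.2)/2 = 0.7 m; q_7 = 0.66 × 0.16 × 0.7 = 0.07392 m³/s
Q = Σ qᵢ = 5.469 m³/s
= 5.469 × 1000 = 5469 L/s

5470 L/s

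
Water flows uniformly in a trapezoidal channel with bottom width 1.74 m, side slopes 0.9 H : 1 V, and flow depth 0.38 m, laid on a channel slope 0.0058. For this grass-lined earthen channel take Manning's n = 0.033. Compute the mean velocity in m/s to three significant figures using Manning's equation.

1.00 m/s

A = (b + z·y)·y = (1.74 + 0.9×0.38)×0.38 = 0.7912 m²
P = b + 2y√(1+z²) = 1.74 + 2×0.38×√(1+0.9²) = 2.762 m
R = A/P = 0.7912/2.762 = 0.2864 m
Q = (1/n)·A·R^(2/3)·S^(1/2) = (1/0.033) × 0.7912 × 0.2864^(2/3) × 0.0058^(1/2) = 0.7933 m³/s
V = Q/A = 0.7933/0.7912 = 1.003 m/s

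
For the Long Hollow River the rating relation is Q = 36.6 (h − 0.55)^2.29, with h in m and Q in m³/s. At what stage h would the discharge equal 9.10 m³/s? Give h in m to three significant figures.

h − h₀ = (Q/C)^(1/b) = (9.10/36.6)^(1/2.29) = 0.5446 m
h = 0.55 + 0.5446 = 1.095 m

1.09 m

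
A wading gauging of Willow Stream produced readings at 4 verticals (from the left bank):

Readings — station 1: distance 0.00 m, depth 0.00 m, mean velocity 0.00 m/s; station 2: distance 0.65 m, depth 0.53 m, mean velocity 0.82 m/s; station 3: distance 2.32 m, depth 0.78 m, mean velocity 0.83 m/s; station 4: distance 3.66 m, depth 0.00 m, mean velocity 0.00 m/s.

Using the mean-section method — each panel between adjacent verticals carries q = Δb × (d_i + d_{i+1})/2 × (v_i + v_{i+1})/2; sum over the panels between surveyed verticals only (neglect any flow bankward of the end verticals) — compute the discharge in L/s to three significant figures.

Panel 1-2: Δb = 0.65 m, d̄ = (0.00+0.53)/2 = 0.265, v̄ = (0.00+0.82)/2 = 0.41 → q = 0.65×0.265×0.41 = 0.07062 m³/s
Panel 2-3: Δb = 1.67 m, d̄ = (0.53+0.78)/2 = 0.655, v̄ = (0.82+0.83)/2 = 0.825 → q = 1.67×0.655×0.825 = 0.9024 m³/s
Panel 3-4: Δb = 1.34 m, d̄ = (0.78+0.00)/2 = 0.39, v̄ = (0.83+0.00)/2 = 0.415 → q = 1.34×0.39×0.415 = 0.2169 m³/s
Q = Σ q = 1.190 m³/s
= 1.190 × 1000 = 1190 L/s

1190 L/s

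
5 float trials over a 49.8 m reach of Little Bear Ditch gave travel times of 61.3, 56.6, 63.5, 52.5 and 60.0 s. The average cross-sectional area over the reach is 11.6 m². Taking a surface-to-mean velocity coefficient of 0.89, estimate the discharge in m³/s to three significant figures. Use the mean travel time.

t̄ = (61.3 + 56.6 + 63.5 + 52.5 + 60.0) / 5 = 58.78 s
v_surface = L / t̄ = 49.8 / 58.78 = 0.8472 m/s
v_mean = 0.89 × 0.8472 = 0.7540 m/s
Q = A × v_mean = 11.6 × 0.7540 = 8.747 m³/s

8.75 m³/s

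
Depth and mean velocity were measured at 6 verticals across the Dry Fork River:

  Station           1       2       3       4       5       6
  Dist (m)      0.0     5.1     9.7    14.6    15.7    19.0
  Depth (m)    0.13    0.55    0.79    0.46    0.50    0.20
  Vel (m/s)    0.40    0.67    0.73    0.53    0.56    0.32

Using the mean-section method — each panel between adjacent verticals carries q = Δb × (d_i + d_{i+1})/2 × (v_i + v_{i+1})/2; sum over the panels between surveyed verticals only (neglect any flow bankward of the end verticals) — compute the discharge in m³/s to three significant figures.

Panel 1-2: Δb = 5.1 m, d̄ = (0.13+0.55)/2 = 0.34, v̄ = (0.40+0.67)/2 = 0.535 → q = 5.1×0.34×0.535 = 0.9277 m³/s
Panel 2-3: Δb = 4.6 m, d̄ = (0.55+0.79)/2 = 0.67, v̄ = (0.67+0.73)/2 = 0.7 → q = 4.6×0.67×0.7 = 2.157 m³/s
Panel 3-4: Δb = 4.9 m, d̄ = (0.79+0.46)/2 = 0.625, v̄ = (0.73+0.53)/2 = 0.63 → q = 4.9×0.625×0.63 = 1.929 m³/s
Panel 4-5: Δb = 1.1 m, d̄ = (0.46+0.50)/2 = 0.48, v̄ = (0.53+0.56)/2 = 0.545 → q = 1.1×0.48×0.545 = 0.2878 m³/s
Panel 5-6: Δb = 3.3 m, d̄ = (0.50+0.20)/2 = 0.35, v̄ = (0.56+0.32)/2 = 0.44 → q = 3.3×0.35×0.44 = 0.5082 m³/s
Q = Σ q = 5.810 m³/s

5.81 m³/s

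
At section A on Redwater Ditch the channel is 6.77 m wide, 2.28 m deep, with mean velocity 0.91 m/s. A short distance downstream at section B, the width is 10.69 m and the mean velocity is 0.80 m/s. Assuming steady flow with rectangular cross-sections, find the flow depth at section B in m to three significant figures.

Q = A₁V₁ = (6.77×2.28) × 0.91 = 14.05 m³/s
d₂ = Q/(b₂ V₂) = 14.05/(10.69×0.80) = 1.642 m

1.64 m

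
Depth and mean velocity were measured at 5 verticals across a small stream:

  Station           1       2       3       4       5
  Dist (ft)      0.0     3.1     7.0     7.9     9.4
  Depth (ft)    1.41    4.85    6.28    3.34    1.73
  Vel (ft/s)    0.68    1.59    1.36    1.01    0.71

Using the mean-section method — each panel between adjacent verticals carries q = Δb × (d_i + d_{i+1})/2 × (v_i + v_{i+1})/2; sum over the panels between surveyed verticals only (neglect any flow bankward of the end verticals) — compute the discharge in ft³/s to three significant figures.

Panel 1-2: Δb = 3.1 ft, d̄ = (1.41+4.85)/2 = 3.13, v̄ = (0.68+1.59)/2 = 1.135 → q = 3.1×3.13×1.135 = 11.01 ft³/s
Panel 2-3: Δb = 3.9 ft, d̄ = (4.85+6.28)/2 = 5.565, v̄ = (1.59+1.36)/2 = 1.475 → q = 3.9×5.565×1.475 = 32.01 ft³/s
Panel 3-4: Δb = 0.9 ft, d̄ = (6.28+3.34)/2 = 4.81, v̄ = (1.36+1.01)/2 = 1.185 → q = 0.9×4.81×1.185 = 5.130 ft³/s
Panel 4-5: Δb = 1.5 ft, d̄ = (3.34+1.73)/2 = 2.535, v̄ = (1.01+0.71)/2 = 0.86 → q = 1.5×2.535×0.86 = 3.270 ft³/s
Q = Σ q = 51.43 ft³/s

51.4 ft³/s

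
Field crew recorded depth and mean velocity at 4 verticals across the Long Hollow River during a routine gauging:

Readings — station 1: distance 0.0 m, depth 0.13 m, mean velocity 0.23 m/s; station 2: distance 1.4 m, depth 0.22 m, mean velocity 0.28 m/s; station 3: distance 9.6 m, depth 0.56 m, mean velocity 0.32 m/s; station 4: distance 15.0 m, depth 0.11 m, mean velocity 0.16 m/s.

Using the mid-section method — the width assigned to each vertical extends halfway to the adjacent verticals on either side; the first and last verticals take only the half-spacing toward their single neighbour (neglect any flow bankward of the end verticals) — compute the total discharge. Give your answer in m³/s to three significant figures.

w_1 = (1.4 − 0.0)/2 = 0.7 m; q_1 = 0.23 × 0.13 × 0.7 = 0.02093 m³/s
w_2 = (9.6 − 0.0)/2 = 4.8 m; q_2 = 0.28 × 0.22 × 4.8 = 0.2957 m³/s
w_3 = (15.0 − 1.4)/2 = 6.8 m; q_3 = 0.32 × 0.56 × 6.8 = 1.219 m³/s
w_4 = (15.0 − 9.6)/2 = 2.7 m; q_4 = 0.16 × 0.11 × 2.7 = 0.04752 m³/s
Q = Σ qᵢ = 1.583 m³/s

1.58 m³/s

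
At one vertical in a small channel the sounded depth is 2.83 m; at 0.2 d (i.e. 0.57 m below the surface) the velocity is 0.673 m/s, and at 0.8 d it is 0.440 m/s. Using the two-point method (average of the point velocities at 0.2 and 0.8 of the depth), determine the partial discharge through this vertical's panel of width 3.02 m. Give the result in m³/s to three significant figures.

v̄ = (0.673 + 0.440) / 2 = 0.5565 m/s
q = v̄ × d × w = 0.5565 × 2.83 × 3.02 = 4.756 m³/s

4.76 m³/s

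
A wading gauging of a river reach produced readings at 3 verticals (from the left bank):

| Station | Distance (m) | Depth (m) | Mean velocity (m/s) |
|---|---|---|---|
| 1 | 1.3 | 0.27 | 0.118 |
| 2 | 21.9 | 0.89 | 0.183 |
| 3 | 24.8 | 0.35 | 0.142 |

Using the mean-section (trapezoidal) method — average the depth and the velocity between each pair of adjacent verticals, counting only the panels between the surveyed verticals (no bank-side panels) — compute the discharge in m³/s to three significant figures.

Panel 1-2: Δb = 20.6 m, d̄ = (0.27+0.89)/2 = 0.58, v̄ = (0.118+0.183)/2 = 0.1505 → q = 20.6×0.58×0.1505 = 1.798 m³/s
Panel 2-3: Δb = 2.9 m, d̄ = (0.89+0.35)/2 = 0.62, v̄ = (0.183+0.142)/2 = 0.1625 → q = 2.9×0.62×0.1625 = 0.2922 m³/s
Q = Σ q = 2.090 m³/s

2.09 m³/s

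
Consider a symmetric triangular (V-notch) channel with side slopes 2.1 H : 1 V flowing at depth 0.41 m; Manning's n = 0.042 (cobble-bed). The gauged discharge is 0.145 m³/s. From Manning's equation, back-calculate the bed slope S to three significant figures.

0.00282

A = z·y² = 2.1×0.41² = 0.3530 m²
P = 2y√(1+z²) = 2×0.41×√(1+2.1²) = 1.907 m
R = A/P = 0.3530/1.907 = 0.1851 m
S = (Q·n / (1·A·R^(2/3)))² = (0.145×0.042 / (1×0.3530×0.3248))² = 0.002822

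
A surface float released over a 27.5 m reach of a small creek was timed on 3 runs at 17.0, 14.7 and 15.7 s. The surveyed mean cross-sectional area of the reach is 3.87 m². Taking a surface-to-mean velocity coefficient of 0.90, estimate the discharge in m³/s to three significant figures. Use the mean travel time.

6.06 m³/s

t̄ = (17.0 + 14.7 + 15.7) / 3 = 15.8 s
v_surface = L / t̄ = 27.5 / 15.8 = 1.741 m/s
v_mean = 0.90 × 1.741 = 1.566 m/s
Q = A × v_mean = 3.87 × 1.566 = 6.062 m³/s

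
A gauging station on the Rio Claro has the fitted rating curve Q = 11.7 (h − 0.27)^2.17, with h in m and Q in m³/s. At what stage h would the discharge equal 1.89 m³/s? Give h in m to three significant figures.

0.702 m

h − h₀ = (Q/C)^(1/b) = (1.89/11.7)^(1/2.17) = 0.4317 m
h = 0.27 + 0.4317 = 0.7017 m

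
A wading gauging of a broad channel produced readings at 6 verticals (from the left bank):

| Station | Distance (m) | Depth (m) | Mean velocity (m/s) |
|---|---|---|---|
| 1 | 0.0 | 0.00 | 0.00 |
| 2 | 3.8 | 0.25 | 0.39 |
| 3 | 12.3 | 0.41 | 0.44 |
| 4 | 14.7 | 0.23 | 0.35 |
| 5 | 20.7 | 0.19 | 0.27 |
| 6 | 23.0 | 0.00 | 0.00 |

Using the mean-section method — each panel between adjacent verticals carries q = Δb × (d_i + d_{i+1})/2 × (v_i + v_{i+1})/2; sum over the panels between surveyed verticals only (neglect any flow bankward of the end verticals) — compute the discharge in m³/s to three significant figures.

Panel 1-2: Δb = 3.8 m, d̄ = (0.00+0.25)/2 = 0.125, v̄ = (0.00+0.39)/2 = 0.195 → q = 3.8×0.125×0.195 = 0.09263 m³/s
Panel 2-3: Δb = 8.5 m, d̄ = (0.25+0.41)/2 = 0.33, v̄ = (0.39+0.44)/2 = 0.415 → q = 8.5×0.33×0.415 = 1.164 m³/s
Panel 3-4: Δb = 2.4 m, d̄ = (0.41+0.23)/2 = 0.32, v̄ = (0.44+0.35)/2 = 0.395 → q = 2.4×0.32×0.395 = 0.3034 m³/s
Panel 4-5: Δb = 6 m, d̄ = (0.23+0.19)/2 = 0.21, v̄ = (0.35+0.27)/2 = 0.31 → q = 6×0.21×0.31 = 0.3906 m³/s
Panel 5-6: Δb = 2.3 m, d̄ = (0.19+0.00)/2 = 0.095, v̄ = (0.27+0.00)/2 = 0.135 → q = 2.3×0.095×0.135 = 0.02950 m³/s
Q = Σ q = 1.980 m³/s

1.98 m³/s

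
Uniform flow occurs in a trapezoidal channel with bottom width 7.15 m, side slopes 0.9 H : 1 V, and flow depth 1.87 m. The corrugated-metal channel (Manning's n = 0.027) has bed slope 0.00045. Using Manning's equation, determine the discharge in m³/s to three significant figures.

15.9 m³/s

A = (b + z·y)·y = (7.15 + 0.9×1.87)×1.87 = 16.52 m²
P = b + 2y√(1+z²) = 7.15 + 2×1.87×√(1+0.9²) = 12.18 m
R = A/P = 16.52/12.18 = 1.356 m
Q = (1/n)·A·R^(2/3)·S^(1/2) = (1/0.027) × 16.52 × 1.356^(2/3) × 0.00045^(1/2) = 15.90 m³/s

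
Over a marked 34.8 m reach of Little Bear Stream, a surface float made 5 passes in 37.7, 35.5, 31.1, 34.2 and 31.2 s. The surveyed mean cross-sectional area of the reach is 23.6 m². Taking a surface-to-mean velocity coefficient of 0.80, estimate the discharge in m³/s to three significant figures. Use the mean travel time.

t̄ = (37.7 + 35.5 + 31.1 + 34.2 + 31.2) / 5 = 33.94 s
v_surface = L / t̄ = 34.8 / 33.94 = 1.025 m/s
v_mean = 0.80 × 1.025 = 0.8203 m/s
Q = A × v_mean = 23.6 × 0.8203 = 19.36 m³/s

19.4 m³/s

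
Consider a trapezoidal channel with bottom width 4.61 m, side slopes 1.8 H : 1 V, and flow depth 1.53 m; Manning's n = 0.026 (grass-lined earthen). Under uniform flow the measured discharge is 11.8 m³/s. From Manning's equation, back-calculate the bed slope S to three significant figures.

A = (b + z·y)·y = (4.61 + 1.8×1.53)×1.53 = 11.27 m²
P = b + 2y√(1+z²) = 4.61 + 2×1.53×√(1+1.8²) = 10.91 m
R = A/P = 11.27/10.91 = 1.033 m
S = (Q·n / (1·A·R^(2/3)))² = (11.8×0.026 / (1×11.27×1.022))² = 0.0007104

0.000710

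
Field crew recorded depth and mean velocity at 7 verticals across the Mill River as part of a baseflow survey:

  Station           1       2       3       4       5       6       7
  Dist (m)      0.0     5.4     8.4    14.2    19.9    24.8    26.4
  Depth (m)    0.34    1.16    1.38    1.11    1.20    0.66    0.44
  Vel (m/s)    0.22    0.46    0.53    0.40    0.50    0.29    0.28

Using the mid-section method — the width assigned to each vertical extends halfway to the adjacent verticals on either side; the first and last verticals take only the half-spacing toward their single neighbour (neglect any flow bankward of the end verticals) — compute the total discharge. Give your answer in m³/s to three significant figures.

12.1 m³/s

w_1 = (5.4 − 0.0)/2 = 2.7 m; q_1 = 0.22 × 0.34 × 2.7 = 0.2020 m³/s
w_2 = (8.4 − 0.0)/2 = 4.2 m; q_2 = 0.46 × 1.16 × 4.2 = 2.241 m³/s
w_3 = (14.2 − 5.4)/2 = 4.4 m; q_3 = 0.53 × 1.38 × 4.4 = 3.218 m³/s
w_4 = (19.9 − 8.4)/2 = 5.75 m; q_4 = 0.40 × 1.11 × 5.75 = 2.553 m³/s
w_5 = (24.8 − 14.2)/2 = 5.3 m; q_5 = 0.50 × 1.20 × 5.3 = 3.180 m³/s
w_6 = (26.4 − 19.9)/2 = 3.25 m; q_6 = 0.29 × 0.66 × 3.25 = 0.6221 m³/s
w_7 = (26.4 − 24.8)/2 = 0.8 m; q_7 = 0.28 × 0.44 × 0.8 = 0.09856 m³/s
Q = Σ qᵢ = 12.11 m³/s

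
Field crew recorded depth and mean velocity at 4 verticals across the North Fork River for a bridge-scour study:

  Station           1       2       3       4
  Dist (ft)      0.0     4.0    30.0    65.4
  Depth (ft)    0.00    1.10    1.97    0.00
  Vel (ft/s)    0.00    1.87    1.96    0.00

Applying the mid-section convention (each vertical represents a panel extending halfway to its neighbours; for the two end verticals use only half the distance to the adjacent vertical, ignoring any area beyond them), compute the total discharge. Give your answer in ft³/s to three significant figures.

w_2 = (30.0 − 0.0)/2 = 15 ft; q_2 = 1.87 × 1.10 × 15 = 30.86 ft³/s
w_3 = (65.4 − 4.0)/2 = 30.7 ft; q_3 = 1.96 × 1.97 × 30.7 = 118.5 ft³/s
Stations 1, 4 contribute zero (depth or velocity is 0).
Q = Σ qᵢ = 149.4 ft³/s

149 ft³/s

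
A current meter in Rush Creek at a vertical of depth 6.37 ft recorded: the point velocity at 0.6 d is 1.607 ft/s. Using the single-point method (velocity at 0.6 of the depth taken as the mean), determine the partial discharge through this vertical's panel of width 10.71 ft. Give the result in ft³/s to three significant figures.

110 ft³/s

v̄ = v₀.₆ = 1.607 ft/s
q = v̄ × d × w = 1.607 × 6.37 × 10.71 = 109.6 ft³/s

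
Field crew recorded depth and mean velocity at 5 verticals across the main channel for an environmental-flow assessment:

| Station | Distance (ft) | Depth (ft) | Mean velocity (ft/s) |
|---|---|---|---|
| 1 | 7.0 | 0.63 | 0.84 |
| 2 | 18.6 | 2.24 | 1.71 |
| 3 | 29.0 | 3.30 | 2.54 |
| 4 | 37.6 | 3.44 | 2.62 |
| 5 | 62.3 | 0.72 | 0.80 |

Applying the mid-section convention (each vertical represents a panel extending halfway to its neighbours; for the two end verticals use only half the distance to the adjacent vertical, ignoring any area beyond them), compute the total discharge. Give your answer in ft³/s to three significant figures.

w_1 = (18.6 − 7.0)/2 = 5.8 ft; q_1 = 0.84 × 0.63 × 5.8 = 3.069 ft³/s
w_2 = (29.0 − 7.0)/2 = 11 ft; q_2 = 1.71 × 2.24 × 11 = 42.13 ft³/s
w_3 = (37.6 − 18.6)/2 = 9.5 ft; q_3 = 2.54 × 3.30 × 9.5 = 79.63 ft³/s
w_4 = (62.3 − 29.0)/2 = 16.65 ft; q_4 = 2.62 × 3.44 × 16.65 = 150.1 ft³/s
w_5 = (62.3 − 37.6)/2 = 12.35 ft; q_5 = 0.80 × 0.72 × 12.35 = 7.114 ft³/s
Q = Σ qᵢ = 282.0 ft³/s

282 ft³/s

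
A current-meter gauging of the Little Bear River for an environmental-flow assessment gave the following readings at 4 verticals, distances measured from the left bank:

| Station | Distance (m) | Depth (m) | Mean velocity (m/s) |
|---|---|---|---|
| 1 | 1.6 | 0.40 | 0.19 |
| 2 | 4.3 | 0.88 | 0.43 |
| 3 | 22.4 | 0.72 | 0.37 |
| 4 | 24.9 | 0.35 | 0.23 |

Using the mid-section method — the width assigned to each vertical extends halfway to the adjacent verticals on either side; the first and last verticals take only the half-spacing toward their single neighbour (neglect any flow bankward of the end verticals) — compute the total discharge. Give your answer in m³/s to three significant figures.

w_1 = (4.3 − 1.6)/2 = 1.35 m; q_1 = 0.19 × 0.40 × 1.35 = 0.1026 m³/s
w_2 = (22.4 − 1.6)/2 = 10.4 m; q_2 = 0.43 × 0.88 × 10.4 = 3.935 m³/s
w_3 = (24.9 − 4.3)/2 = 10.3 m; q_3 = 0.37 × 0.72 × 10.3 = 2.744 m³/s
w_4 = (24.9 − 22.4)/2 = 1.25 m; q_4 = 0.23 × 0.35 × 1.25 = 0.1006 m³/s
Q = Σ qᵢ = 6.883 m³/s

6.88 m³/s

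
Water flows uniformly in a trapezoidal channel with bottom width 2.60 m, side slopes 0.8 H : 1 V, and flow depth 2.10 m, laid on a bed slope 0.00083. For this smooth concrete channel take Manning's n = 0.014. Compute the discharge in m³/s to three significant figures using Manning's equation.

A = (b + z·y)·y = (2.60 + 0.8×2.10)×2.10 = 8.988 m²
P = b + 2y√(1+z²) = 2.60 + 2×2.10×√(1+0.8²) = 7.979 m
R = A/P = 8.988/7.979 = 1.127 m
Q = (1/n)·A·R^(2/3)·S^(1/2) = (1/0.014) × 8.988 × 1.127^(2/3) × 0.00083^(1/2) = 20.02 m³/s

20.0 m³/s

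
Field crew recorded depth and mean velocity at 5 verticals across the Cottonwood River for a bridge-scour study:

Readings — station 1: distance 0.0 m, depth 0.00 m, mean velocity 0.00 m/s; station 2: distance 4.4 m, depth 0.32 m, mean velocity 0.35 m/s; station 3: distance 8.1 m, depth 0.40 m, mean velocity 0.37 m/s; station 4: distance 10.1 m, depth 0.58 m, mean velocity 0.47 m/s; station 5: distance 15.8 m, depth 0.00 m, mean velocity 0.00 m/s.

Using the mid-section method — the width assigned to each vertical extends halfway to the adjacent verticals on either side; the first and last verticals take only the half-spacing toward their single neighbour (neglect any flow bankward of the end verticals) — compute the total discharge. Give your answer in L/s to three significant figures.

1920 L/s

w_2 = (8.1 − 0.0)/2 = 4.05 m; q_2 = 0.35 × 0.32 × 4.05 = 0.4536 m³/s
w_3 = (10.1 − 4.4)/2 = 2.85 m; q_3 = 0.37 × 0.40 × 2.85 = 0.4218 m³/s
w_4 = (15.8 − 8.1)/2 = 3.85 m; q_4 = 0.47 × 0.58 × 3.85 = 1.050 m³/s
Stations 1, 5 contribute zero (depth or velocity is 0).
Q = Σ qᵢ = 1.925 m³/s
= 1.925 × 1000 = 1925 L/s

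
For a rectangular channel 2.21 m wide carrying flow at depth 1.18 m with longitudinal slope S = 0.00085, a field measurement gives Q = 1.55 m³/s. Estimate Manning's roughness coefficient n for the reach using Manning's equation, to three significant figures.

A = b·y = 2.21 × 1.18 = 2.608 m²
P = b + 2y = 2.21 + 2×1.18 = 4.570 m
R = A/P = 2.608/4.570 = 0.5706 m
n = (1/Q)·A·R^(2/3)·S^(1/2) = (1/1.55) × 2.608 × 0.6880 × 0.02915 = 0.03375

0.0337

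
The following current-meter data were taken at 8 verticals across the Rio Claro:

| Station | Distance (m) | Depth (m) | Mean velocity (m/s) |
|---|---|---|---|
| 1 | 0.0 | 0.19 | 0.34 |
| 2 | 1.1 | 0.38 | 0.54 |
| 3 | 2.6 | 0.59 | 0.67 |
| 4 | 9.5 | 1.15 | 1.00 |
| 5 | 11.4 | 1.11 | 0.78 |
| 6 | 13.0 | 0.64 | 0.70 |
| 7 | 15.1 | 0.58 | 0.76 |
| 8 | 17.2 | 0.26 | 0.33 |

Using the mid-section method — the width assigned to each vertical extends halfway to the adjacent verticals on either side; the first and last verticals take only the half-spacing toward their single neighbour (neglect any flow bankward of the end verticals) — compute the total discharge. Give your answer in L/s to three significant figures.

10400 L/s

w_1 = (1.1 − 0.0)/2 = 0.55 m; q_1 = 0.34 × 0.19 × 0.55 = 0.03553 m³/s
w_2 = (2.6 − 0.0)/2 = 1.3 m; q_2 = 0.54 × 0.38 × 1.3 = 0.2668 m³/s
w_3 = (9.5 − 1.1)/2 = 4.2 m; q_3 = 0.67 × 0.59 × 4.2 = 1.660 m³/s
w_4 = (11.4 − 2.6)/2 = 4.4 m; q_4 = 1.00 × 1.15 × 4.4 = 5.060 m³/s
w_5 = (13.0 − 9.5)/2 = 1.75 m; q_5 = 0.78 × 1.11 × 1.75 = 1.515 m³/s
w_6 = (15.1 − 11.4)/2 = 1.85 m; q_6 = 0.70 × 0.64 × 1.85 = 0.8288 m³/s
w_7 = (17.2 − 13.0)/2 = 2.1 m; q_7 = 0.76 × 0.58 × 2.1 = 0.9257 m³/s
w_8 = (17.2 − 15.1)/2 = 1.05 m; q_8 = 0.33 × 0.26 × 1.05 = 0.09009 m³/s
Q = Σ qᵢ = 10.38 m³/s
= 10.38 × 1000 = 10380 L/s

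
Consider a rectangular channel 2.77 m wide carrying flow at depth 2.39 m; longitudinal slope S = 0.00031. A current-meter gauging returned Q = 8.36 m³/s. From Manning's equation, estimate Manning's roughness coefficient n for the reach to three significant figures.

0.0128

A = b·y = 2.77 × 2.39 = 6.620 m²
P = b + 2y = 2.77 + 2×2.39 = 7.550 m
R = A/P = 6.620/7.550 = 0.8769 m
n = (1/Q)·A·R^(2/3)·S^(1/2) = (1/8.36) × 6.620 × 0.9161 × 0.01761 = 0.01277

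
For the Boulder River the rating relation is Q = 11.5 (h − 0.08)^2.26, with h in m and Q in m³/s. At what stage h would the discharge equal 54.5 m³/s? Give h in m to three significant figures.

2.07 m

h − h₀ = (Q/C)^(1/b) = (54.5/11.5)^(1/2.26) = 1.991 m
h = 0.08 + 1.991 = 2.071 m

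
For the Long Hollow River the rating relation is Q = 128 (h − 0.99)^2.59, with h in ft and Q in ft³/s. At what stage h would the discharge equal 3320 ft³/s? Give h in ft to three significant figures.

4.50 ft

h − h₀ = (Q/C)^(1/b) = (3320/128)^(1/2.59) = 3.515 ft
h = 0.99 + 3.515 = 4.505 ft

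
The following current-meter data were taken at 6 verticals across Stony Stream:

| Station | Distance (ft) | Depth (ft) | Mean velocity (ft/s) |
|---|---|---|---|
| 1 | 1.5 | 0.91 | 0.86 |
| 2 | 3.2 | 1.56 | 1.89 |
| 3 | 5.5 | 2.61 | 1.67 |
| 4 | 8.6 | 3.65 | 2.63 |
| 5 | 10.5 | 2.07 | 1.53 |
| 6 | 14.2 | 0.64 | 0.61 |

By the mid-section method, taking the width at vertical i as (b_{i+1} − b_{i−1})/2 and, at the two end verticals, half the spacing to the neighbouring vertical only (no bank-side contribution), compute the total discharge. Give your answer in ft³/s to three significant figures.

w_1 = (3.2 − 1.5)/2 = 0.85 ft; q_1 = 0.86 × 0.91 × 0.85 = 0.6652 ft³/s
w_2 = (5.5 − 1.5)/2 = 2 ft; q_2 = 1.89 × 1.56 × 2 = 5.897 ft³/s
w_3 = (8.6 − 3.2)/2 = 2.7 ft; q_3 = 1.67 × 2.61 × 2.7 = 11.77 ft³/s
w_4 = (10.5 − 5.5)/2 = 2.5 ft; q_4 = 2.63 × 3.65 × 2.5 = 24.00 ft³/s
w_5 = (14.2 − 8.6)/2 = 2.8 ft; q_5 = 1.53 × 2.07 × 2.8 = 8.868 ft³/s
w_6 = (14.2 − 10.5)/2 = 1.85 ft; q_6 = 0.61 × 0.64 × 1.85 = 0.7222 ft³/s
Q = Σ qᵢ = 51.92 ft³/s

51.9 ft³/s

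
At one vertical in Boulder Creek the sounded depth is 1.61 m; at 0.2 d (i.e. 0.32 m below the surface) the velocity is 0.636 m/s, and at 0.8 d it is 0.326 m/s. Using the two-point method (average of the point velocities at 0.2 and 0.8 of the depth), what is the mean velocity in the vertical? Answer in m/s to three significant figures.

v̄ = (0.636 + 0.326) / 2 = 0.4810 m/s

0.481 m/s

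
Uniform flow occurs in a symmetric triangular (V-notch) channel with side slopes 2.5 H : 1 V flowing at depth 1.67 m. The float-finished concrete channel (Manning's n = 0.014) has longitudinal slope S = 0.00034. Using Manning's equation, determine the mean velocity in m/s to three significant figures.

1.11 m/s

A = z·y² = 2.5×1.67² = 6.972 m²
P = 2y√(1+z²) = 2×1.67×√(1+2.5²) = 8.993 m
R = A/P = 6.972/8.993 = 0.7753 m
Q = (1/n)·A·R^(2/3)·S^(1/2) = (1/0.014) × 6.972 × 0.7753^(2/3) × 0.00034^(1/2) = 7.750 m³/s
V = Q/A = 7.750/6.972 = 1.112 m/s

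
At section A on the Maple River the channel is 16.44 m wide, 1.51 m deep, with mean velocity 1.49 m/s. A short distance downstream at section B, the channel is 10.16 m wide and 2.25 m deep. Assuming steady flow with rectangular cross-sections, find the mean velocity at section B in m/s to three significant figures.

Q = A₁V₁ = (16.44×1.51) × 1.49 = 36.99 m³/s
A₂ = 10.16 × 2.25 = 22.86 m²
V₂ = Q/A₂ = 36.99/22.86 = 1.618 m/s

1.62 m/s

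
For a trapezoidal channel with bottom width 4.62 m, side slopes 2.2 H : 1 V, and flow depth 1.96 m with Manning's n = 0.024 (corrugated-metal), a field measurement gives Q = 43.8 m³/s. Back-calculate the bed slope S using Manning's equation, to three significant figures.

0.00270

A = (b + z·y)·y = (4.62 + 2.2×1.96)×1.96 = 17.51 m²
P = b + 2y√(1+z²) = 4.62 + 2×1.96×√(1+2.2²) = 14.09 m
R = A/P = 17.51/14.09 = 1.242 m
S = (Q·n / (1·A·R^(2/3)))² = (43.8×0.024 / (1×17.51×1.156))² = 0.002700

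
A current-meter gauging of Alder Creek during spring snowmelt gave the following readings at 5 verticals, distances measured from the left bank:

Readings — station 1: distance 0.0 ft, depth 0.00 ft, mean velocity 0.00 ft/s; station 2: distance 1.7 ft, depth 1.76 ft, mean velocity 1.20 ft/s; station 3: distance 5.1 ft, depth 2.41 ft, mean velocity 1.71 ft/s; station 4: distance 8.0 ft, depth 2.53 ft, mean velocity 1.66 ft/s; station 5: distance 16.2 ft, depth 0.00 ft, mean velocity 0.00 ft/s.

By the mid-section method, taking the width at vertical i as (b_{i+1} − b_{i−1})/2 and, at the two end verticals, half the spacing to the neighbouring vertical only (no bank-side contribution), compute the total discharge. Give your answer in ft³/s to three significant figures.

41.7 ft³/s

w_2 = (5.1 − 0.0)/2 = 2.55 ft; q_2 = 1.20 × 1.76 × 2.55 = 5.386 ft³/s
w_3 = (8.0 − 1.7)/2 = 3.15 ft; q_3 = 1.71 × 2.41 × 3.15 = 12.98 ft³/s
w_4 = (16.2 − 5.1)/2 = 5.55 ft; q_4 = 1.66 × 2.53 × 5.55 = 23.31 ft³/s
Stations 1, 5 contribute zero (depth or velocity is 0).
Q = Σ qᵢ = 41.68 ft³/s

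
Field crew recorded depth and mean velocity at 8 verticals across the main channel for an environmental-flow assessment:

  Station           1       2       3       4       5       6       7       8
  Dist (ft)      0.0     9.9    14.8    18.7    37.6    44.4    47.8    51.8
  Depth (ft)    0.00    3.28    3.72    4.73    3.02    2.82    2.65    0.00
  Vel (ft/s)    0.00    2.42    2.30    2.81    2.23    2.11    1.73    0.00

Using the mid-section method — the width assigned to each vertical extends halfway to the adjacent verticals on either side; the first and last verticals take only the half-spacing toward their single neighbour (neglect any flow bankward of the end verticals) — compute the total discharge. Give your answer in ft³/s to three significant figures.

w_2 = (14.8 − 0.0)/2 = 7.4 ft; q_2 = 2.42 × 3.28 × 7.4 = 58.74 ft³/s
w_3 = (18.7 − 9.9)/2 = 4.4 ft; q_3 = 2.30 × 3.72 × 4.4 = 37.65 ft³/s
w_4 = (37.6 − 14.8)/2 = 11.4 ft; q_4 = 2.81 × 4.73 × 11.4 = 151.5 ft³/s
w_5 = (44.4 − 18.7)/2 = 12.85 ft; q_5 = 2.23 × 3.02 × 12.85 = 86.54 ft³/s
w_6 = (47.8 − 37.6)/2 = 5.1 ft; q_6 = 2.11 × 2.82 × 5.1 = 30.35 ft³/s
w_7 = (51.8 − 44.4)/2 = 3.7 ft; q_7 = 1.73 × 2.65 × 3.7 = 16.96 ft³/s
Stations 1, 8 contribute zero (depth or velocity is 0).
Q = Σ qᵢ = 381.8 ft³/s

382 ft³/s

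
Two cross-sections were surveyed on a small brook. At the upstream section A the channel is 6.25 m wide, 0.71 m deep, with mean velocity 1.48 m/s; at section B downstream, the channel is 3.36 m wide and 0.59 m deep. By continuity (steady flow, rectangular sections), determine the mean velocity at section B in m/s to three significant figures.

Q = A₁V₁ = (6.25×0.71) × 1.48 = 6.568 m³/s
A₂ = 3.36 × 0.59 = 1.982 m²
V₂ = Q/A₂ = 6.568/1.982 = 3.313 m/s

3.31 m/s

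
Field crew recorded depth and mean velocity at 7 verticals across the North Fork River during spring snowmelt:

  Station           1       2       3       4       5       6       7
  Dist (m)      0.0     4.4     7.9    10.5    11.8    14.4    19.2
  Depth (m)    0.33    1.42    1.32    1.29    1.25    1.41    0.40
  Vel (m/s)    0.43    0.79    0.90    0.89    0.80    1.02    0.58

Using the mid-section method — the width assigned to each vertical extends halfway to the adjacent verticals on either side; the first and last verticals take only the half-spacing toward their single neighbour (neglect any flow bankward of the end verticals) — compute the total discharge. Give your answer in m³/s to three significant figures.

18.4 m³/s

w_1 = (4.4 − 0.0)/2 = 2.2 m; q_1 = 0.43 × 0.33 × 2.2 = 0.3122 m³/s
w_2 = (7.9 − 0.0)/2 = 3.95 m; q_2 = 0.79 × 1.42 × 3.95 = 4.431 m³/s
w_3 = (10.5 − 4.4)/2 = 3.05 m; q_3 = 0.90 × 1.32 × 3.05 = 3.623 m³/s
w_4 = (11.8 − 7.9)/2 = 1.95 m; q_4 = 0.89 × 1.29 × 1.95 = 2.239 m³/s
w_5 = (14.4 − 10.5)/2 = 1.95 m; q_5 = 0.80 × 1.25 × 1.95 = 1.950 m³/s
w_6 = (19.2 − 11.8)/2 = 3.7 m; q_6 = 1.02 × 1.41 × 3.7 = 5.321 m³/s
w_7 = (19.2 − 14.4)/2 = 2.4 m; q_7 = 0.58 × 0.40 × 2.4 = 0.5568 m³/s
Q = Σ qᵢ = 18.43 m³/s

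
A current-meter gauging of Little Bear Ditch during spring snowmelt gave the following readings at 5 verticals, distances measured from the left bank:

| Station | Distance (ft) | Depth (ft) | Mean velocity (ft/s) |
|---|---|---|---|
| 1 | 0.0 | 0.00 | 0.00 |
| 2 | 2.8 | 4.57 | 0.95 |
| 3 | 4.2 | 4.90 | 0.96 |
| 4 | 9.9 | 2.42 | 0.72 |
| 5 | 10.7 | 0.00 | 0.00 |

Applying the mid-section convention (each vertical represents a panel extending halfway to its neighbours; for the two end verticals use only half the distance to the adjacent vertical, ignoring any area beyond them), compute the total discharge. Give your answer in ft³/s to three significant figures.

31.5 ft³/s

w_2 = (4.2 − 0.0)/2 = 2.1 ft; q_2 = 0.95 × 4.57 × 2.1 = 9.117 ft³/s
w_3 = (9.9 − 2.8)/2 = 3.55 ft; q_3 = 0.96 × 4.90 × 3.55 = 16.70 ft³/s
w_4 = (10.7 − 4.2)/2 = 3.25 ft; q_4 = 0.72 × 2.42 × 3.25 = 5.663 ft³/s
Stations 1, 5 contribute zero (depth or velocity is 0).
Q = Σ qᵢ = 31.48 ft³/s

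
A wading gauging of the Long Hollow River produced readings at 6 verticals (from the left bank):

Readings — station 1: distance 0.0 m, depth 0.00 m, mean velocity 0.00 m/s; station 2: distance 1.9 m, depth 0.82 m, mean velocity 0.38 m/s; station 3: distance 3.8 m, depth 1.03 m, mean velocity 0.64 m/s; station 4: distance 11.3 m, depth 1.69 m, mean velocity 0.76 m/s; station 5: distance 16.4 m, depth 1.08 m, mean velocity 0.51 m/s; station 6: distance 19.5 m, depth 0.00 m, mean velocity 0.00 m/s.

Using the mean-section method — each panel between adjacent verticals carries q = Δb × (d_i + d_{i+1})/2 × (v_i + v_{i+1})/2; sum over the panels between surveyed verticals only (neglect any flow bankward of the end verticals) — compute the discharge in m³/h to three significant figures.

Panel 1-2: Δb = 1.9 m, d̄ = (0.00+0.82)/2 = 0.41, v̄ = (0.00+0.38)/2 = 0.19 → q = 1.9×0.41×0.19 = 0.1480 m³/s
Panel 2-3: Δb = 1.9 m, d̄ = (0.82+1.03)/2 = 0.925, v̄ = (0.38+0.64)/2 = 0.51 → q = 1.9×0.925×0.51 = 0.8963 m³/s
Panel 3-4: Δb = 7.5 m, d̄ = (1.03+1.69)/2 = 1.36, v̄ = (0.64+0.76)/2 = 0.7 → q = 7.5×1.36×0.7 = 7.140 m³/s
Panel 4-5: Δb = 5.1 m, d̄ = (1.69+1.08)/2 = 1.385, v̄ = (0.76+0.51)/2 = 0.635 → q = 5.1×1.385×0.635 = 4.485 m³/s
Panel 5-6: Δb = 3.1 m, d̄ = (1.08+0.00)/2 = 0.54, v̄ = (0.51+0.00)/2 = 0.255 → q = 3.1×0.54×0.255 = 0.4269 m³/s
Q = Σ q = 13.10 m³/s
= 13.10 × 3600 = 47150 m³/h

47100 m³/h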